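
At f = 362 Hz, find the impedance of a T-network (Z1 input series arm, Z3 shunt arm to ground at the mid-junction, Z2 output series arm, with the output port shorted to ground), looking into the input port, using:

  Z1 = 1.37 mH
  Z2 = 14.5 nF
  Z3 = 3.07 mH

Step 1 — Angular frequency: ω = 2π·f = 2π·362 = 2275 rad/s.
Step 2 — Component impedances:
  Z1: Z = jωL = j·2275·0.00137 = 0 + j3.116 Ω
  Z2: Z = 1/(jωC) = -j/(ω·C) = 0 - j3.032e+04 Ω
  Z3: Z = jωL = j·2275·0.00307 = 0 + j6.983 Ω
Step 3 — With the output port shorted to ground, the output series arm Z2 runs from the junction to ground; the shunt arm Z3 also runs from the junction to ground. They appear in parallel: Z3 || Z2 = 0 + j6.984 Ω.
Step 4 — Series with input arm Z1: Z_in = Z1 + (Z3 || Z2) = 0 + j10.1 Ω = 10.1∠90.0° Ω.

Z = 0 + j10.1 Ω = 10.1∠90.0° Ω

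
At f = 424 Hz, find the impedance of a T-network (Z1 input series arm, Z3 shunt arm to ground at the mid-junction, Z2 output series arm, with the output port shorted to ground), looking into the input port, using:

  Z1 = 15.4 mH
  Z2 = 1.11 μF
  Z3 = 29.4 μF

Step 1 — Angular frequency: ω = 2π·f = 2π·424 = 2664 rad/s.
Step 2 — Component impedances:
  Z1: Z = jωL = j·2664·0.0154 = 0 + j41.03 Ω
  Z2: Z = 1/(jωC) = -j/(ω·C) = 0 - j338.2 Ω
  Z3: Z = 1/(jωC) = -j/(ω·C) = 0 - j12.77 Ω
Step 3 — With the output port shorted to ground, the output series arm Z2 runs from the junction to ground; the shunt arm Z3 also runs from the junction to ground. They appear in parallel: Z3 || Z2 = 0 - j12.3 Ω.
Step 4 — Series with input arm Z1: Z_in = Z1 + (Z3 || Z2) = 0 + j28.72 Ω = 28.72∠90.0° Ω.

Z = 0 + j28.72 Ω = 28.72∠90.0° Ω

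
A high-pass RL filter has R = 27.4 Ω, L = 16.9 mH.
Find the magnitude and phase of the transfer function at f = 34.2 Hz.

Step 1 — Angular frequency: ω = 2π·34.2 = 214.9 rad/s.
Step 2 — Transfer function: H(jω) = jωL/(R + jωL).
Step 3 — Numerator jωL = j·3.632; denominator R + jωL = 27.4 + j3.632.
Step 4 — H = 0.01726 + j0.1303.
Step 5 — Magnitude: |H| = 0.1314 (-17.6 dB); phase: φ = 82.5°.

|H| = 0.1314 (-17.6 dB), φ = 82.5°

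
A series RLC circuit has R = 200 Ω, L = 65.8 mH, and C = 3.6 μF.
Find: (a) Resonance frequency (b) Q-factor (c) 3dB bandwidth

Step 1 — Resonance: ω₀ = 1/√(LC) = 1/√(0.0658·3.6e-06) = 2055 rad/s.
Step 2 — f₀ = ω₀/(2π) = 327 Hz.
Step 3 — Series Q: Q = ω₀L/R = 2055·0.0658/200 = 0.676.
Step 4 — Bandwidth: Δω = ω₀/Q = 3040 rad/s; BW = Δω/(2π) = 483.8 Hz.

(a) f₀ = 327 Hz  (b) Q = 0.676  (c) BW = 483.8 Hz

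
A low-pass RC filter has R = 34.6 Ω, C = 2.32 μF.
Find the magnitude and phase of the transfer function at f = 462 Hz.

Step 1 — Angular frequency: ω = 2π·462 = 2903 rad/s.
Step 2 — Transfer function: H(jω) = 1/(1 + jωRC).
Step 3 — Denominator: 1 + jωRC = 1 + j·2903·34.6·2.32e-06 = 1 + j0.233.
Step 4 — H = 0.9485 - j0.221.
Step 5 — Magnitude: |H| = 0.9739 (-0.2 dB); phase: φ = -13.1°.

|H| = 0.9739 (-0.2 dB), φ = -13.1°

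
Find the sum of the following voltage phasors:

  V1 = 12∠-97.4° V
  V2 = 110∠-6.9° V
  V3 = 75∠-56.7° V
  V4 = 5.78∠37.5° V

Step 1 — Convert each phasor to rectangular form:
  V1 = 12·(cos(-97.4°) + j·sin(-97.4°)) = -1.546 - j11.9 V
  V2 = 110·(cos(-6.9°) + j·sin(-6.9°)) = 109.2 - j13.22 V
  V3 = 75·(cos(-56.7°) + j·sin(-56.7°)) = 41.18 - j62.69 V
  V4 = 5.78·(cos(37.5°) + j·sin(37.5°)) = 4.586 + j3.519 V
Step 2 — Sum components: V_total = 153.4 - j84.28 V.
Step 3 — Convert to polar: |V_total| = 175 V, ∠V_total = -28.8°.

V_total = 175∠-28.8° V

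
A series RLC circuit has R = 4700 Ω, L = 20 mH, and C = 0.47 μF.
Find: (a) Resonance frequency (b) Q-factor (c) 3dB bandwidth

Step 1 — Resonance: ω₀ = 1/√(LC) = 1/√(0.02·4.7e-07) = 1.031e+04 rad/s.
Step 2 — f₀ = ω₀/(2π) = 1642 Hz.
Step 3 — Series Q: Q = ω₀L/R = 1.031e+04·0.02/4700 = 0.04389.
Step 4 — Bandwidth: Δω = ω₀/Q = 2.35e+05 rad/s; BW = Δω/(2π) = 3.74e+04 Hz.

(a) f₀ = 1642 Hz  (b) Q = 0.04389  (c) BW = 3.74e+04 Hz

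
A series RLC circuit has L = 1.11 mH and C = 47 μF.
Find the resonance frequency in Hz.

Step 1 — Resonance condition Im(Z)=0 gives ω₀ = 1/√(LC).
Step 2 — ω₀ = 1/√(0.00111·4.7e-05) = 4378 rad/s.
Step 3 — f₀ = ω₀/(2π) = 696.8 Hz.

f₀ = 696.8 Hz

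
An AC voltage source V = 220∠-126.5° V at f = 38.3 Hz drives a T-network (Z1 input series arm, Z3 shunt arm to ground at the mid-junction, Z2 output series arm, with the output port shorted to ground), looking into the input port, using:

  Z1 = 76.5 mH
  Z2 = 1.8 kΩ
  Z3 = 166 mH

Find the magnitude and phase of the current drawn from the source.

Step 1 — Angular frequency: ω = 2π·f = 2π·38.3 = 240.6 rad/s.
Step 2 — Component impedances:
  Z1: Z = jωL = j·240.6·0.0765 = 0 + j18.41 Ω
  Z2: Z = R = 1800 Ω
  Z3: Z = jωL = j·240.6·0.166 = 0 + j39.95 Ω
Step 3 — With the output port shorted to ground, the output series arm Z2 runs from the junction to ground; the shunt arm Z3 also runs from the junction to ground. They appear in parallel: Z3 || Z2 = 0.8861 + j39.93 Ω.
Step 4 — Series with input arm Z1: Z_in = Z1 + (Z3 || Z2) = 0.8861 + j58.34 Ω = 58.34∠89.1° Ω.
Step 5 — Source phasor: V = 220∠-126.5° V = -130.9 - j176.8 V.
Step 6 — Ohm's law: I = V / Z_total = (-130.9 - j176.8) / (0.8861 + j58.34) = -3.065 + j2.197 A.
Step 7 — Convert to polar: |I| = 3.771 A, ∠I = 144.4°.

I = 3.771∠144.4° A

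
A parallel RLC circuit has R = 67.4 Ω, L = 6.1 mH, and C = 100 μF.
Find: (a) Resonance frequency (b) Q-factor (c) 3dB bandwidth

Step 1 — Resonance: ω₀ = 1/√(LC) = 1/√(0.0061·0.0001) = 1280 rad/s.
Step 2 — f₀ = ω₀/(2π) = 203.8 Hz.
Step 3 — Parallel Q: Q = R/(ω₀L) = 67.4/(1280·0.0061) = 8.63.
Step 4 — Bandwidth: Δω = ω₀/Q = 148.4 rad/s; BW = Δω/(2π) = 23.61 Hz.

(a) f₀ = 203.8 Hz  (b) Q = 8.63  (c) BW = 23.61 Hz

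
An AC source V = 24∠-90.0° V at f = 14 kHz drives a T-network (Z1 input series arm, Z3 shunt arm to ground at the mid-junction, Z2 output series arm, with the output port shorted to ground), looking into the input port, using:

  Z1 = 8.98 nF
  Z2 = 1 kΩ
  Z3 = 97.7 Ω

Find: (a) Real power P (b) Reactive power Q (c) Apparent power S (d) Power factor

Step 1 — Angular frequency: ω = 2π·f = 2π·1.4e+04 = 8.796e+04 rad/s.
Step 2 — Component impedances:
  Z1: Z = 1/(jωC) = -j/(ω·C) = 0 - j1266 Ω
  Z2: Z = R = 1000 Ω
  Z3: Z = R = 97.7 Ω
Step 3 — With the output port shorted to ground, the output series arm Z2 runs from the junction to ground; the shunt arm Z3 also runs from the junction to ground. They appear in parallel: Z3 || Z2 = 89 Ω.
Step 4 — Series with input arm Z1: Z_in = Z1 + (Z3 || Z2) = 89 - j1266 Ω = 1269∠-86.0° Ω.
Step 5 — Source phasor: V = 24∠-90.0° V = 0 - j24 V.
Step 6 — Current: I = V / Z = 0.01886 - j0.001326 A = 0.01891∠-4.0° A.
Step 7 — Complex power: S = V·I* = 0.03183 - j0.4528 VA.
Step 8 — Real power: P = Re(S) = 0.03183 W.
Step 9 — Reactive power: Q = Im(S) = -0.4528 VAR.
Step 10 — Apparent power: |S| = 0.4539 VA.
Step 11 — Power factor: PF = P/|S| = 0.07013 (leading).

(a) P = 0.03183 W  (b) Q = -0.4528 VAR  (c) S = 0.4539 VA  (d) PF = 0.07013 (leading)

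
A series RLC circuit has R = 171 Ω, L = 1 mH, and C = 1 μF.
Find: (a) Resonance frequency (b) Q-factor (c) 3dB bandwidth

Step 1 — Resonance: ω₀ = 1/√(LC) = 1/√(0.001·1e-06) = 3.162e+04 rad/s.
Step 2 — f₀ = ω₀/(2π) = 5033 Hz.
Step 3 — Series Q: Q = ω₀L/R = 3.162e+04·0.001/171 = 0.1849.
Step 4 — Bandwidth: Δω = ω₀/Q = 1.71e+05 rad/s; BW = Δω/(2π) = 2.722e+04 Hz.

(a) f₀ = 5033 Hz  (b) Q = 0.1849  (c) BW = 2.722e+04 Hz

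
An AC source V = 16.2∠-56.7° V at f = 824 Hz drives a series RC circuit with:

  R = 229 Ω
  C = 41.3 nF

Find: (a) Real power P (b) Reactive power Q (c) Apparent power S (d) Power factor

Step 1 — Angular frequency: ω = 2π·f = 2π·824 = 5177 rad/s.
Step 2 — Component impedances:
  R: Z = R = 229 Ω
  C: Z = 1/(jωC) = -j/(ω·C) = 0 - j4677 Ω
Step 3 — Series combination: Z_total = R + C = 229 - j4677 Ω = 4682∠-87.2° Ω.
Step 4 — Source phasor: V = 16.2∠-56.7° V = 8.894 - j13.54 V.
Step 5 — Current: I = V / Z = 0.002981 + j0.001756 A = 0.00346∠30.5° A.
Step 6 — Complex power: S = V·I* = 0.002741 - j0.05598 VA.
Step 7 — Real power: P = Re(S) = 0.002741 W.
Step 8 — Reactive power: Q = Im(S) = -0.05598 VAR.
Step 9 — Apparent power: |S| = 0.05605 VA.
Step 10 — Power factor: PF = P/|S| = 0.04891 (leading).

(a) P = 0.002741 W  (b) Q = -0.05598 VAR  (c) S = 0.05605 VA  (d) PF = 0.04891 (leading)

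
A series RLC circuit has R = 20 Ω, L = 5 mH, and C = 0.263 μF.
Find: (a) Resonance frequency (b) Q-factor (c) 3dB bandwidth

Step 1 — Resonance condition Im(Z)=0 gives ω₀ = 1/√(LC).
Step 2 — ω₀ = 1/√(0.005·2.63e-07) = 2.758e+04 rad/s.
Step 3 — f₀ = ω₀/(2π) = 4389 Hz.
Step 4 — Series Q: Q = ω₀L/R = 2.758e+04·0.005/20 = 6.894.
Step 5 — 3dB bandwidth: Δω = ω₀/Q = 4000 rad/s; BW = Δω/(2π) = 636.6 Hz.

(a) f₀ = 4389 Hz  (b) Q = 6.894  (c) BW = 636.6 Hz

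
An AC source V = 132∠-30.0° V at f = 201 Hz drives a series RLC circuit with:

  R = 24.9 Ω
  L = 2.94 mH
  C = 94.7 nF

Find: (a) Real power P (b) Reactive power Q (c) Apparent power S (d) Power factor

Step 1 — Angular frequency: ω = 2π·f = 2π·201 = 1263 rad/s.
Step 2 — Component impedances:
  R: Z = R = 24.9 Ω
  L: Z = jωL = j·1263·0.00294 = 0 + j3.713 Ω
  C: Z = 1/(jωC) = -j/(ω·C) = 0 - j8361 Ω
Step 3 — Series combination: Z_total = R + L + C = 24.9 - j8358 Ω = 8358∠-89.8° Ω.
Step 4 — Source phasor: V = 132∠-30.0° V = 114.3 - j66 V.
Step 5 — Current: I = V / Z = 0.007938 + j0.01365 A = 0.01579∠59.8° A.
Step 6 — Complex power: S = V·I* = 0.006211 - j2.085 VA.
Step 7 — Real power: P = Re(S) = 0.006211 W.
Step 8 — Reactive power: Q = Im(S) = -2.085 VAR.
Step 9 — Apparent power: |S| = 2.085 VA.
Step 10 — Power factor: PF = P/|S| = 0.002979 (leading).

(a) P = 0.006211 W  (b) Q = -2.085 VAR  (c) S = 2.085 VA  (d) PF = 0.002979 (leading)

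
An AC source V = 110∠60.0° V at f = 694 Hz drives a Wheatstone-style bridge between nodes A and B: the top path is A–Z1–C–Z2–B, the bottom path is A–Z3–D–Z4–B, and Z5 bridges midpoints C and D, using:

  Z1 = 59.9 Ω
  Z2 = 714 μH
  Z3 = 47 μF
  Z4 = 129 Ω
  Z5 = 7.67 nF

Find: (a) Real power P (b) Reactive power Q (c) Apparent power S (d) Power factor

Step 1 — Angular frequency: ω = 2π·f = 2π·694 = 4361 rad/s.
Step 2 — Component impedances:
  Z1: Z = R = 59.9 Ω
  Z2: Z = jωL = j·4361·0.000714 = 0 + j3.113 Ω
  Z3: Z = 1/(jωC) = -j/(ω·C) = 0 - j4.879 Ω
  Z4: Z = R = 129 Ω
  Z5: Z = 1/(jωC) = -j/(ω·C) = 0 - j2.99e+04 Ω
Step 3 — Bridge requires nodal analysis (the Z5 bridge couples midpoints C and D, so the two paths cannot be reduced to a simple series/parallel combination). Setting node B to ground and injecting 1 A at node A, the 3-node admittance system at A, C, D solves to V_A = Z_AB = 40.98 + j0.9063 Ω = 40.99∠1.3° Ω.
Step 4 — Source phasor: V = 110∠60.0° V = 55 + j95.26 V.
Step 5 — Current: I = V / Z = 1.393 + j2.294 A = 2.684∠58.7° A.
Step 6 — Complex power: S = V·I* = 295.1 + j6.527 VA.
Step 7 — Real power: P = Re(S) = 295.1 W.
Step 8 — Reactive power: Q = Im(S) = 6.527 VAR.
Step 9 — Apparent power: |S| = 295.2 VA.
Step 10 — Power factor: PF = P/|S| = 0.9998 (lagging).

(a) P = 295.1 W  (b) Q = 6.527 VAR  (c) S = 295.2 VA  (d) PF = 0.9998 (lagging)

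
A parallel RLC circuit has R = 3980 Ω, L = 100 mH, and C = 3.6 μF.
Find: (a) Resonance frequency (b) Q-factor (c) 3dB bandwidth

Step 1 — Resonance: ω₀ = 1/√(LC) = 1/√(0.1·3.6e-06) = 1667 rad/s.
Step 2 — f₀ = ω₀/(2π) = 265.3 Hz.
Step 3 — Parallel Q: Q = R/(ω₀L) = 3980/(1667·0.1) = 23.88.
Step 4 — Bandwidth: Δω = ω₀/Q = 69.79 rad/s; BW = Δω/(2π) = 11.11 Hz.

(a) f₀ = 265.3 Hz  (b) Q = 23.88  (c) BW = 11.11 Hz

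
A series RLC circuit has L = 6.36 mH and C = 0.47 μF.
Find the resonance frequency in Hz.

Step 1 — Resonance condition Im(Z)=0 gives ω₀ = 1/√(LC).
Step 2 — ω₀ = 1/√(0.00636·4.7e-07) = 1.829e+04 rad/s.
Step 3 — f₀ = ω₀/(2π) = 2911 Hz.

f₀ = 2911 Hz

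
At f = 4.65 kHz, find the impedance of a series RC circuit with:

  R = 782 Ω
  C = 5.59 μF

Step 1 — Angular frequency: ω = 2π·f = 2π·4650 = 2.922e+04 rad/s.
Step 2 — Component impedances:
  R: Z = R = 782 Ω
  C: Z = 1/(jωC) = -j/(ω·C) = 0 - j6.123 Ω
Step 3 — Series combination: Z_total = R + C = 782 - j6.123 Ω = 782∠-0.4° Ω.

Z = 782 - j6.123 Ω = 782∠-0.4° Ω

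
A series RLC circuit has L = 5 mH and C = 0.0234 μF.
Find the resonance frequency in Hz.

Step 1 — Resonance condition Im(Z)=0 gives ω₀ = 1/√(LC).
Step 2 — ω₀ = 1/√(0.005·2.34e-08) = 9.245e+04 rad/s.
Step 3 — f₀ = ω₀/(2π) = 1.471e+04 Hz.

f₀ = 1.471e+04 Hz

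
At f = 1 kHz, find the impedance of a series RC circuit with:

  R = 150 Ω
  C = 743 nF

Step 1 — Angular frequency: ω = 2π·f = 2π·1000 = 6283 rad/s.
Step 2 — Component impedances:
  R: Z = R = 150 Ω
  C: Z = 1/(jωC) = -j/(ω·C) = 0 - j214.2 Ω
Step 3 — Series combination: Z_total = R + C = 150 - j214.2 Ω = 261.5∠-55.0° Ω.

Z = 150 - j214.2 Ω = 261.5∠-55.0° Ω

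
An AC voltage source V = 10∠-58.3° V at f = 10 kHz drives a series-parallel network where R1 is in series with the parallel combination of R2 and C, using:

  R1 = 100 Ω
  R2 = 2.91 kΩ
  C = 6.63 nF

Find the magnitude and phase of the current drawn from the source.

Step 1 — Angular frequency: ω = 2π·f = 2π·1e+04 = 6.283e+04 rad/s.
Step 2 — Component impedances:
  R1: Z = R = 100 Ω
  R2: Z = R = 2910 Ω
  C: Z = 1/(jωC) = -j/(ω·C) = 0 - j2401 Ω
Step 3 — Parallel branch: R2 || C = 1/(1/R2 + 1/C) = 1178 - j1428 Ω.
Step 4 — Series with R1: Z_total = R1 + (R2 || C) = 1278 - j1428 Ω = 1917∠-48.2° Ω.
Step 5 — Source phasor: V = 10∠-58.3° V = 5.255 - j8.508 V.
Step 6 — Ohm's law: I = V / Z_total = (5.255 - j8.508) / (1278 - j1428) = 0.005135 - j0.0009172 A.
Step 7 — Convert to polar: |I| = 0.005217 A, ∠I = -10.1°.

I = 0.005217∠-10.1° A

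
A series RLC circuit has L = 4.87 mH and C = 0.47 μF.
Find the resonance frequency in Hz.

Step 1 — Resonance condition Im(Z)=0 gives ω₀ = 1/√(LC).
Step 2 — ω₀ = 1/√(0.00487·4.7e-07) = 2.09e+04 rad/s.
Step 3 — f₀ = ω₀/(2π) = 3327 Hz.

f₀ = 3327 Hz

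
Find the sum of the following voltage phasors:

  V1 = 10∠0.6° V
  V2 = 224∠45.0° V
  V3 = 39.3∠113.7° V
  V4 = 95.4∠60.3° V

Step 1 — Convert each phasor to rectangular form:
  V1 = 10·(cos(0.6°) + j·sin(0.6°)) = 9.999 + j0.1047 V
  V2 = 224·(cos(45.0°) + j·sin(45.0°)) = 158.4 + j158.4 V
  V3 = 39.3·(cos(113.7°) + j·sin(113.7°)) = -15.8 + j35.99 V
  V4 = 95.4·(cos(60.3°) + j·sin(60.3°)) = 47.27 + j82.87 V
Step 2 — Sum components: V_total = 199.9 + j277.3 V.
Step 3 — Convert to polar: |V_total| = 341.9 V, ∠V_total = 54.2°.

V_total = 341.9∠54.2° V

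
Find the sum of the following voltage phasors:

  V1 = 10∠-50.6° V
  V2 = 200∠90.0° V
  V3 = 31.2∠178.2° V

Step 1 — Convert each phasor to rectangular form:
  V1 = 10·(cos(-50.6°) + j·sin(-50.6°)) = 6.347 - j7.727 V
  V2 = 200·(cos(90.0°) + j·sin(90.0°)) = 0 + j200 V
  V3 = 31.2·(cos(178.2°) + j·sin(178.2°)) = -31.18 + j0.98 V
Step 2 — Sum components: V_total = -24.84 + j193.3 V.
Step 3 — Convert to polar: |V_total| = 194.8 V, ∠V_total = 97.3°.

V_total = 194.8∠97.3° V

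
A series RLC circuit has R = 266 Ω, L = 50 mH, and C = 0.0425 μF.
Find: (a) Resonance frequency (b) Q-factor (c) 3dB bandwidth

Step 1 — Resonance: ω₀ = 1/√(LC) = 1/√(0.05·4.25e-08) = 2.169e+04 rad/s.
Step 2 — f₀ = ω₀/(2π) = 3453 Hz.
Step 3 — Series Q: Q = ω₀L/R = 2.169e+04·0.05/266 = 4.078.
Step 4 — Bandwidth: Δω = ω₀/Q = 5320 rad/s; BW = Δω/(2π) = 846.7 Hz.

(a) f₀ = 3453 Hz  (b) Q = 4.078  (c) BW = 846.7 Hz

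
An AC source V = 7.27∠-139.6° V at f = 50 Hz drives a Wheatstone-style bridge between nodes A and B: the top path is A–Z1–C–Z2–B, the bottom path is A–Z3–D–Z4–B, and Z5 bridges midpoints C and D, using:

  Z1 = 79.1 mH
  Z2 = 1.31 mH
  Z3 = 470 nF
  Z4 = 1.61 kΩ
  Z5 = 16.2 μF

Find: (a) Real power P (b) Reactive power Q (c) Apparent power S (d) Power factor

Step 1 — Angular frequency: ω = 2π·f = 2π·50 = 314.2 rad/s.
Step 2 — Component impedances:
  Z1: Z = jωL = j·314.2·0.0791 = 0 + j24.85 Ω
  Z2: Z = jωL = j·314.2·0.00131 = 0 + j0.4115 Ω
  Z3: Z = 1/(jωC) = -j/(ω·C) = 0 - j6773 Ω
  Z4: Z = R = 1610 Ω
  Z5: Z = 1/(jωC) = -j/(ω·C) = 0 - j196.5 Ω
Step 3 — Bridge requires nodal analysis (the Z5 bridge couples midpoints C and D, so the two paths cannot be reduced to a simple series/parallel combination). Setting node B to ground and injecting 1 A at node A, the 3-node admittance system at A, C, D solves to V_A = Z_AB = 0.0007611 + j25.35 Ω = 25.35∠90.0° Ω.
Step 4 — Source phasor: V = 7.27∠-139.6° V = -5.536 - j4.712 V.
Step 5 — Current: I = V / Z = -0.1859 + j0.2184 A = 0.2868∠130.4° A.
Step 6 — Complex power: S = V·I* = 6.259e-05 + j2.085 VA.
Step 7 — Real power: P = Re(S) = 6.259e-05 W.
Step 8 — Reactive power: Q = Im(S) = 2.085 VAR.
Step 9 — Apparent power: |S| = 2.085 VA.
Step 10 — Power factor: PF = P/|S| = 3.002e-05 (lagging).

(a) P = 6.259e-05 W  (b) Q = 2.085 VAR  (c) S = 2.085 VA  (d) PF = 3.002e-05 (lagging)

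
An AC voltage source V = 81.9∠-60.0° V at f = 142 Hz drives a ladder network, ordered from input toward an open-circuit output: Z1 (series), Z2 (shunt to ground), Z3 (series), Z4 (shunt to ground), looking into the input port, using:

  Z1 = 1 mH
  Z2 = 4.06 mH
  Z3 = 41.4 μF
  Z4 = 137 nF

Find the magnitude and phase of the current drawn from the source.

Step 1 — Angular frequency: ω = 2π·f = 2π·142 = 892.2 rad/s.
Step 2 — Component impedances:
  Z1: Z = jωL = j·892.2·0.001 = 0 + j0.8922 Ω
  Z2: Z = jωL = j·892.2·0.00406 = 0 + j3.622 Ω
  Z3: Z = 1/(jωC) = -j/(ω·C) = 0 - j27.07 Ω
  Z4: Z = 1/(jωC) = -j/(ω·C) = 0 - j8181 Ω
Step 3 — Ladder network (open output): work backward from the far end, alternating series and parallel combinations. Z_in = 0 + j4.516 Ω = 4.516∠90.0° Ω.
Step 4 — Source phasor: V = 81.9∠-60.0° V = 40.95 - j70.93 V.
Step 5 — Ohm's law: I = V / Z_total = (40.95 - j70.93) / (0 + j4.516) = -15.71 - j9.067 A.
Step 6 — Convert to polar: |I| = 18.13 A, ∠I = -150.0°.

I = 18.13∠-150.0° A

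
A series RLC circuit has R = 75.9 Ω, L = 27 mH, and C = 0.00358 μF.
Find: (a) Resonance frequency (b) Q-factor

Step 1 — Resonance condition Im(Z)=0 gives ω₀ = 1/√(LC).
Step 2 — ω₀ = 1/√(0.027·3.58e-09) = 1.017e+05 rad/s.
Step 3 — f₀ = ω₀/(2π) = 1.619e+04 Hz.
Step 4 — Series Q: Q = ω₀L/R = 1.017e+05·0.027/75.9 = 36.18.

(a) f₀ = 1.619e+04 Hz  (b) Q = 36.18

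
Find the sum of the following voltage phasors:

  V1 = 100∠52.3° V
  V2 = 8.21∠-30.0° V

Step 1 — Convert each phasor to rectangular form:
  V1 = 100·(cos(52.3°) + j·sin(52.3°)) = 61.15 + j79.12 V
  V2 = 8.21·(cos(-30.0°) + j·sin(-30.0°)) = 7.11 - j4.105 V
Step 2 — Sum components: V_total = 68.26 + j75.02 V.
Step 3 — Convert to polar: |V_total| = 101.4 V, ∠V_total = 47.7°.

V_total = 101.4∠47.7° V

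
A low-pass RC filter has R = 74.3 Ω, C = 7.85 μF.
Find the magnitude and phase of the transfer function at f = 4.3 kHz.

Step 1 — Angular frequency: ω = 2π·4300 = 2.702e+04 rad/s.
Step 2 — Transfer function: H(jω) = 1/(1 + jωRC).
Step 3 — Denominator: 1 + jωRC = 1 + j·2.702e+04·74.3·7.85e-06 = 1 + j15.76.
Step 4 — H = 0.004011 - j0.0632.
Step 5 — Magnitude: |H| = 0.06333 (-24.0 dB); phase: φ = -86.4°.

|H| = 0.06333 (-24.0 dB), φ = -86.4°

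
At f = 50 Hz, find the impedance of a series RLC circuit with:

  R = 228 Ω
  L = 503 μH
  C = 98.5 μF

Step 1 — Angular frequency: ω = 2π·f = 2π·50 = 314.2 rad/s.
Step 2 — Component impedances:
  R: Z = R = 228 Ω
  L: Z = jωL = j·314.2·0.000503 = 0 + j0.158 Ω
  C: Z = 1/(jωC) = -j/(ω·C) = 0 - j32.32 Ω
Step 3 — Series combination: Z_total = R + L + C = 228 - j32.16 Ω = 230.3∠-8.0° Ω.

Z = 228 - j32.16 Ω = 230.3∠-8.0° Ω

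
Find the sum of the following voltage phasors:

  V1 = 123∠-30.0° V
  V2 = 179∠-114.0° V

Step 1 — Convert each phasor to rectangular form:
  V1 = 123·(cos(-30.0°) + j·sin(-30.0°)) = 106.5 - j61.5 V
  V2 = 179·(cos(-114.0°) + j·sin(-114.0°)) = -72.81 - j163.5 V
Step 2 — Sum components: V_total = 33.72 - j225 V.
Step 3 — Convert to polar: |V_total| = 227.5 V, ∠V_total = -81.5°.

V_total = 227.5∠-81.5° V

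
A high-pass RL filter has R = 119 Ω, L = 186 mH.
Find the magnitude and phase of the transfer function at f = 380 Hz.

Step 1 — Angular frequency: ω = 2π·380 = 2388 rad/s.
Step 2 — Transfer function: H(jω) = jωL/(R + jωL).
Step 3 — Numerator jωL = j·444.1; denominator R + jωL = 119 + j444.1.
Step 4 — H = 0.933 + j0.25.
Step 5 — Magnitude: |H| = 0.9659 (-0.3 dB); phase: φ = 15.0°.

|H| = 0.9659 (-0.3 dB), φ = 15.0°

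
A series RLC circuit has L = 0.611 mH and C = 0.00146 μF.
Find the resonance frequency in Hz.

Step 1 — Resonance condition Im(Z)=0 gives ω₀ = 1/√(LC).
Step 2 — ω₀ = 1/√(0.000611·1.46e-09) = 1.059e+06 rad/s.
Step 3 — f₀ = ω₀/(2π) = 1.685e+05 Hz.

f₀ = 1.685e+05 Hz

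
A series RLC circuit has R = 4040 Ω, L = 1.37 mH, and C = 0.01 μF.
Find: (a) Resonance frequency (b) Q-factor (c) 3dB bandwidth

Step 1 — Resonance: ω₀ = 1/√(LC) = 1/√(0.00137·1e-08) = 2.702e+05 rad/s.
Step 2 — f₀ = ω₀/(2π) = 4.3e+04 Hz.
Step 3 — Series Q: Q = ω₀L/R = 2.702e+05·0.00137/4040 = 0.09162.
Step 4 — Bandwidth: Δω = ω₀/Q = 2.949e+06 rad/s; BW = Δω/(2π) = 4.693e+05 Hz.

(a) f₀ = 4.3e+04 Hz  (b) Q = 0.09162  (c) BW = 4.693e+05 Hz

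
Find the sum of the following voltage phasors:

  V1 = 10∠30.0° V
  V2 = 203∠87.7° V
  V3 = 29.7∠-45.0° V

Step 1 — Convert each phasor to rectangular form:
  V1 = 10·(cos(30.0°) + j·sin(30.0°)) = 8.66 + j5 V
  V2 = 203·(cos(87.7°) + j·sin(87.7°)) = 8.147 + j202.8 V
  V3 = 29.7·(cos(-45.0°) + j·sin(-45.0°)) = 21 - j21 V
Step 2 — Sum components: V_total = 37.81 + j186.8 V.
Step 3 — Convert to polar: |V_total| = 190.6 V, ∠V_total = 78.6°.

V_total = 190.6∠78.6° V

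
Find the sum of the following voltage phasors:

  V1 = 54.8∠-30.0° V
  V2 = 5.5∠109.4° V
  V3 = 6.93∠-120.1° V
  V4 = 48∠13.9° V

Step 1 — Convert each phasor to rectangular form:
  V1 = 54.8·(cos(-30.0°) + j·sin(-30.0°)) = 47.46 - j27.4 V
  V2 = 5.5·(cos(109.4°) + j·sin(109.4°)) = -1.827 + j5.188 V
  V3 = 6.93·(cos(-120.1°) + j·sin(-120.1°)) = -3.475 - j5.995 V
  V4 = 48·(cos(13.9°) + j·sin(13.9°)) = 46.59 + j11.53 V
Step 2 — Sum components: V_total = 88.75 - j16.68 V.
Step 3 — Convert to polar: |V_total| = 90.3 V, ∠V_total = -10.6°.

V_total = 90.3∠-10.6° V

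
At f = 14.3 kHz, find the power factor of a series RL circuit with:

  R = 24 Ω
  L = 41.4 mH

Step 1 — Angular frequency: ω = 2π·f = 2π·1.43e+04 = 8.985e+04 rad/s.
Step 2 — Component impedances:
  R: Z = R = 24 Ω
  L: Z = jωL = j·8.985e+04·0.0414 = 0 + j3720 Ω
Step 3 — Series combination: Z_total = R + L = 24 + j3720 Ω = 3720∠89.6° Ω.
Step 4 — Power factor: PF = cos(φ) = Re(Z)/|Z| = 24/3720 = 0.006452.
Step 5 — Type: Im(Z) = 3720 ⇒ lagging (phase φ = 89.6°).

PF = 0.006452 (lagging, φ = 89.6°)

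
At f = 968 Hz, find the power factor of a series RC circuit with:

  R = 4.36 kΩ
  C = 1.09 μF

Step 1 — Angular frequency: ω = 2π·f = 2π·968 = 6082 rad/s.
Step 2 — Component impedances:
  R: Z = R = 4360 Ω
  C: Z = 1/(jωC) = -j/(ω·C) = 0 - j150.8 Ω
Step 3 — Series combination: Z_total = R + C = 4360 - j150.8 Ω = 4363∠-2.0° Ω.
Step 4 — Power factor: PF = cos(φ) = Re(Z)/|Z| = 4360/4362.6 = 0.9994.
Step 5 — Type: Im(Z) = -150.8 ⇒ leading (phase φ = -2.0°).

PF = 0.9994 (leading, φ = -2.0°)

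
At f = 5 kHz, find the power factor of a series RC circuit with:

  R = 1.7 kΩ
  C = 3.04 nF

Step 1 — Angular frequency: ω = 2π·f = 2π·5000 = 3.142e+04 rad/s.
Step 2 — Component impedances:
  R: Z = R = 1700 Ω
  C: Z = 1/(jωC) = -j/(ω·C) = 0 - j1.047e+04 Ω
Step 3 — Series combination: Z_total = R + C = 1700 - j1.047e+04 Ω = 1.061e+04∠-80.8° Ω.
Step 4 — Power factor: PF = cos(φ) = Re(Z)/|Z| = 1700/10608 = 0.1603.
Step 5 — Type: Im(Z) = -1.047e+04 ⇒ leading (phase φ = -80.8°).

PF = 0.1603 (leading, φ = -80.8°)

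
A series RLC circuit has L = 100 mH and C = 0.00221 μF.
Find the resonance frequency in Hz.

Step 1 — Resonance condition Im(Z)=0 gives ω₀ = 1/√(LC).
Step 2 — ω₀ = 1/√(0.1·2.21e-09) = 6.727e+04 rad/s.
Step 3 — f₀ = ω₀/(2π) = 1.071e+04 Hz.

f₀ = 1.071e+04 Hz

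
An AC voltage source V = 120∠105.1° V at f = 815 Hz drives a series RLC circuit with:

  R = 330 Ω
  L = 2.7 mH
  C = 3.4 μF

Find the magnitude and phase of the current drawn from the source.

Step 1 — Angular frequency: ω = 2π·f = 2π·815 = 5121 rad/s.
Step 2 — Component impedances:
  R: Z = R = 330 Ω
  L: Z = jωL = j·5121·0.0027 = 0 + j13.83 Ω
  C: Z = 1/(jωC) = -j/(ω·C) = 0 - j57.44 Ω
Step 3 — Series combination: Z_total = R + L + C = 330 - j43.61 Ω = 332.9∠-7.5° Ω.
Step 4 — Source phasor: V = 120∠105.1° V = -31.26 + j115.9 V.
Step 5 — Ohm's law: I = V / Z_total = (-31.26 + j115.9) / (330 - j43.61) = -0.1387 + j0.3328 A.
Step 6 — Convert to polar: |I| = 0.3605 A, ∠I = 112.6°.

I = 0.3605∠112.6° A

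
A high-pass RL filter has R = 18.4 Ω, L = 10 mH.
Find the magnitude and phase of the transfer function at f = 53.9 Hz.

Step 1 — Angular frequency: ω = 2π·53.9 = 338.7 rad/s.
Step 2 — Transfer function: H(jω) = jωL/(R + jωL).
Step 3 — Numerator jωL = j·3.387; denominator R + jωL = 18.4 + j3.387.
Step 4 — H = 0.03277 + j0.178.
Step 5 — Magnitude: |H| = 0.181 (-14.8 dB); phase: φ = 79.6°.

|H| = 0.181 (-14.8 dB), φ = 79.6°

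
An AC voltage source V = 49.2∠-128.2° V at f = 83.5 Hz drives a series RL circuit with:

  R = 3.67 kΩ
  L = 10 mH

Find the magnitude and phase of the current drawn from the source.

Step 1 — Angular frequency: ω = 2π·f = 2π·83.5 = 524.6 rad/s.
Step 2 — Component impedances:
  R: Z = R = 3670 Ω
  L: Z = jωL = j·524.6·0.01 = 0 + j5.246 Ω
Step 3 — Series combination: Z_total = R + L = 3670 + j5.246 Ω = 3670∠0.1° Ω.
Step 4 — Source phasor: V = 49.2∠-128.2° V = -30.43 - j38.66 V.
Step 5 — Ohm's law: I = V / Z_total = (-30.43 - j38.66) / (3670 + j5.246) = -0.008305 - j0.01052 A.
Step 6 — Convert to polar: |I| = 0.01341 A, ∠I = -128.3°.

I = 0.01341∠-128.3° A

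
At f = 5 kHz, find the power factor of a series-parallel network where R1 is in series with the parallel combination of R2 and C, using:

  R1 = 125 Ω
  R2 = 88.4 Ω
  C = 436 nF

Step 1 — Angular frequency: ω = 2π·f = 2π·5000 = 3.142e+04 rad/s.
Step 2 — Component impedances:
  R1: Z = R = 125 Ω
  R2: Z = R = 88.4 Ω
  C: Z = 1/(jωC) = -j/(ω·C) = 0 - j73.01 Ω
Step 3 — Parallel branch: R2 || C = 1/(1/R2 + 1/C) = 35.85 - j43.4 Ω.
Step 4 — Series with R1: Z_total = R1 + (R2 || C) = 160.8 - j43.4 Ω = 166.6∠-15.1° Ω.
Step 5 — Power factor: PF = cos(φ) = Re(Z)/|Z| = 160.85/166.6 = 0.9655.
Step 6 — Type: Im(Z) = -43.4 ⇒ leading (phase φ = -15.1°).

PF = 0.9655 (leading, φ = -15.1°)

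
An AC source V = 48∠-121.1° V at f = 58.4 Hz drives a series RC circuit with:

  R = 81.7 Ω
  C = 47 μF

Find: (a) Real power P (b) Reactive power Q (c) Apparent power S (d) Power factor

Step 1 — Angular frequency: ω = 2π·f = 2π·58.4 = 366.9 rad/s.
Step 2 — Component impedances:
  R: Z = R = 81.7 Ω
  C: Z = 1/(jωC) = -j/(ω·C) = 0 - j57.98 Ω
Step 3 — Series combination: Z_total = R + C = 81.7 - j57.98 Ω = 100.2∠-35.4° Ω.
Step 4 — Source phasor: V = 48∠-121.1° V = -24.79 - j41.1 V.
Step 5 — Current: I = V / Z = 0.03562 - j0.4778 A = 0.4791∠-85.7° A.
Step 6 — Complex power: S = V·I* = 18.75 - j13.31 VA.
Step 7 — Real power: P = Re(S) = 18.75 W.
Step 8 — Reactive power: Q = Im(S) = -13.31 VAR.
Step 9 — Apparent power: |S| = 23 VA.
Step 10 — Power factor: PF = P/|S| = 0.8155 (leading).

(a) P = 18.75 W  (b) Q = -13.31 VAR  (c) S = 23 VA  (d) PF = 0.8155 (leading)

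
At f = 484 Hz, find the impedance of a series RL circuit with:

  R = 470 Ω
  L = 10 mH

Step 1 — Angular frequency: ω = 2π·f = 2π·484 = 3041 rad/s.
Step 2 — Component impedances:
  R: Z = R = 470 Ω
  L: Z = jωL = j·3041·0.01 = 0 + j30.41 Ω
Step 3 — Series combination: Z_total = R + L = 470 + j30.41 Ω = 471∠3.7° Ω.

Z = 470 + j30.41 Ω = 471∠3.7° Ω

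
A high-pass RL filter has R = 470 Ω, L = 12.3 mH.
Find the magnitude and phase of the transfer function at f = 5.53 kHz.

Step 1 — Angular frequency: ω = 2π·5530 = 3.475e+04 rad/s.
Step 2 — Transfer function: H(jω) = jωL/(R + jωL).
Step 3 — Numerator jωL = j·427.4; denominator R + jωL = 470 + j427.4.
Step 4 — H = 0.4526 + j0.4977.
Step 5 — Magnitude: |H| = 0.6728 (-3.4 dB); phase: φ = 47.7°.

|H| = 0.6728 (-3.4 dB), φ = 47.7°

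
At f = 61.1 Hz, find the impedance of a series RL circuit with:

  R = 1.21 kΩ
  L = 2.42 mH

Step 1 — Angular frequency: ω = 2π·f = 2π·61.1 = 383.9 rad/s.
Step 2 — Component impedances:
  R: Z = R = 1210 Ω
  L: Z = jωL = j·383.9·0.00242 = 0 + j0.929 Ω
Step 3 — Series combination: Z_total = R + L = 1210 + j0.929 Ω = 1210∠0.0° Ω.

Z = 1210 + j0.929 Ω = 1210∠0.0° Ω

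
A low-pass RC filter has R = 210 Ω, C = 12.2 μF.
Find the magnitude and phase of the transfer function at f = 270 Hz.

Step 1 — Angular frequency: ω = 2π·270 = 1696 rad/s.
Step 2 — Transfer function: H(jω) = 1/(1 + jωRC).
Step 3 — Denominator: 1 + jωRC = 1 + j·1696·210·1.22e-05 = 1 + j4.346.
Step 4 — H = 0.05028 - j0.2185.
Step 5 — Magnitude: |H| = 0.2242 (-13.0 dB); phase: φ = -77.0°.

|H| = 0.2242 (-13.0 dB), φ = -77.0°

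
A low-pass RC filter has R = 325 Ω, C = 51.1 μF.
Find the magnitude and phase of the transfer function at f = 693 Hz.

Step 1 — Angular frequency: ω = 2π·693 = 4354 rad/s.
Step 2 — Transfer function: H(jω) = 1/(1 + jωRC).
Step 3 — Denominator: 1 + jωRC = 1 + j·4354·325·5.11e-05 = 1 + j72.31.
Step 4 — H = 0.0001912 - j0.01383.
Step 5 — Magnitude: |H| = 0.01383 (-37.2 dB); phase: φ = -89.2°.

|H| = 0.01383 (-37.2 dB), φ = -89.2°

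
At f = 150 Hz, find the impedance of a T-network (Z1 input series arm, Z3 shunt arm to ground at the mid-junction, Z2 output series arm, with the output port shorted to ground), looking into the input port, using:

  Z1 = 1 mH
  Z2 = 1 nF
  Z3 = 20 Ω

Step 1 — Angular frequency: ω = 2π·f = 2π·150 = 942.5 rad/s.
Step 2 — Component impedances:
  Z1: Z = jωL = j·942.5·0.001 = 0 + j0.9425 Ω
  Z2: Z = 1/(jωC) = -j/(ω·C) = 0 - j1.061e+06 Ω
  Z3: Z = R = 20 Ω
Step 3 — With the output port shorted to ground, the output series arm Z2 runs from the junction to ground; the shunt arm Z3 also runs from the junction to ground. They appear in parallel: Z3 || Z2 = 20 - j0.000377 Ω.
Step 4 — Series with input arm Z1: Z_in = Z1 + (Z3 || Z2) = 20 + j0.9421 Ω = 20.02∠2.7° Ω.

Z = 20 + j0.9421 Ω = 20.02∠2.7° Ω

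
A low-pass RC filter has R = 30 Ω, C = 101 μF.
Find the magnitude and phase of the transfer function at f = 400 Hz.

Step 1 — Angular frequency: ω = 2π·400 = 2513 rad/s.
Step 2 — Transfer function: H(jω) = 1/(1 + jωRC).
Step 3 — Denominator: 1 + jωRC = 1 + j·2513·30·0.000101 = 1 + j7.615.
Step 4 — H = 0.01695 - j0.1291.
Step 5 — Magnitude: |H| = 0.1302 (-17.7 dB); phase: φ = -82.5°.

|H| = 0.1302 (-17.7 dB), φ = -82.5°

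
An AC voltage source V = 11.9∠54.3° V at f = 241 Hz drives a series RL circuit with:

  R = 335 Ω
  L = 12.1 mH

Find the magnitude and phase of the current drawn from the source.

Step 1 — Angular frequency: ω = 2π·f = 2π·241 = 1514 rad/s.
Step 2 — Component impedances:
  R: Z = R = 335 Ω
  L: Z = jωL = j·1514·0.0121 = 0 + j18.32 Ω
Step 3 — Series combination: Z_total = R + L = 335 + j18.32 Ω = 335.5∠3.1° Ω.
Step 4 — Source phasor: V = 11.9∠54.3° V = 6.944 + j9.664 V.
Step 5 — Ohm's law: I = V / Z_total = (6.944 + j9.664) / (335 + j18.32) = 0.02224 + j0.02763 A.
Step 6 — Convert to polar: |I| = 0.03547 A, ∠I = 51.2°.

I = 0.03547∠51.2° A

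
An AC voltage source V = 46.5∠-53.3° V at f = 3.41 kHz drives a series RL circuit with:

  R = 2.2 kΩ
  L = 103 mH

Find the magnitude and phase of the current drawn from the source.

Step 1 — Angular frequency: ω = 2π·f = 2π·3410 = 2.143e+04 rad/s.
Step 2 — Component impedances:
  R: Z = R = 2200 Ω
  L: Z = jωL = j·2.143e+04·0.103 = 0 + j2207 Ω
Step 3 — Series combination: Z_total = R + L = 2200 + j2207 Ω = 3116∠45.1° Ω.
Step 4 — Source phasor: V = 46.5∠-53.3° V = 27.79 - j37.28 V.
Step 5 — Ohm's law: I = V / Z_total = (27.79 - j37.28) / (2200 + j2207) = -0.002177 - j0.01476 A.
Step 6 — Convert to polar: |I| = 0.01492 A, ∠I = -98.4°.

I = 0.01492∠-98.4° A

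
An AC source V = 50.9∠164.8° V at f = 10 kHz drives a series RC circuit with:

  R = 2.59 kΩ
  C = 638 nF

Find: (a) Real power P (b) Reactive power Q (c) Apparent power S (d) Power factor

Step 1 — Angular frequency: ω = 2π·f = 2π·1e+04 = 6.283e+04 rad/s.
Step 2 — Component impedances:
  R: Z = R = 2590 Ω
  C: Z = 1/(jωC) = -j/(ω·C) = 0 - j24.95 Ω
Step 3 — Series combination: Z_total = R + C = 2590 - j24.95 Ω = 2590∠-0.6° Ω.
Step 4 — Source phasor: V = 50.9∠164.8° V = -49.12 + j13.35 V.
Step 5 — Current: I = V / Z = -0.01901 + j0.00497 A = 0.01965∠165.4° A.
Step 6 — Complex power: S = V·I* = 1 - j0.009634 VA.
Step 7 — Real power: P = Re(S) = 1 W.
Step 8 — Reactive power: Q = Im(S) = -0.009634 VAR.
Step 9 — Apparent power: |S| = 1 VA.
Step 10 — Power factor: PF = P/|S| = 1 (leading).

(a) P = 1 W  (b) Q = -0.009634 VAR  (c) S = 1 VA  (d) PF = 1 (leading)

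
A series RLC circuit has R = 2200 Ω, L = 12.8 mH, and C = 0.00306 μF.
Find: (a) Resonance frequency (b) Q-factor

Step 1 — Resonance condition Im(Z)=0 gives ω₀ = 1/√(LC).
Step 2 — ω₀ = 1/√(0.0128·3.06e-09) = 1.598e+05 rad/s.
Step 3 — f₀ = ω₀/(2π) = 2.543e+04 Hz.
Step 4 — Series Q: Q = ω₀L/R = 1.598e+05·0.0128/2200 = 0.9297.

(a) f₀ = 2.543e+04 Hz  (b) Q = 0.9297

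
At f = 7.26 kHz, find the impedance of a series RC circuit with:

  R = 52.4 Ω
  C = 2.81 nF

Step 1 — Angular frequency: ω = 2π·f = 2π·7260 = 4.562e+04 rad/s.
Step 2 — Component impedances:
  R: Z = R = 52.4 Ω
  C: Z = 1/(jωC) = -j/(ω·C) = 0 - j7801 Ω
Step 3 — Series combination: Z_total = R + C = 52.4 - j7801 Ω = 7802∠-89.6° Ω.

Z = 52.4 - j7801 Ω = 7802∠-89.6° Ω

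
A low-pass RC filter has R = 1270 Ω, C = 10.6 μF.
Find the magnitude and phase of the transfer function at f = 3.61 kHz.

Step 1 — Angular frequency: ω = 2π·3610 = 2.268e+04 rad/s.
Step 2 — Transfer function: H(jω) = 1/(1 + jωRC).
Step 3 — Denominator: 1 + jωRC = 1 + j·2.268e+04·1270·1.06e-05 = 1 + j305.3.
Step 4 — H = 1.073e-05 - j0.003275.
Step 5 — Magnitude: |H| = 0.003275 (-49.7 dB); phase: φ = -89.8°.

|H| = 0.003275 (-49.7 dB), φ = -89.8°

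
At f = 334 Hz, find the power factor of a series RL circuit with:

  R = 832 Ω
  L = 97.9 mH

Step 1 — Angular frequency: ω = 2π·f = 2π·334 = 2099 rad/s.
Step 2 — Component impedances:
  R: Z = R = 832 Ω
  L: Z = jωL = j·2099·0.0979 = 0 + j205.5 Ω
Step 3 — Series combination: Z_total = R + L = 832 + j205.5 Ω = 857∠13.9° Ω.
Step 4 — Power factor: PF = cos(φ) = Re(Z)/|Z| = 832/857 = 0.9708.
Step 5 — Type: Im(Z) = 205.5 ⇒ lagging (phase φ = 13.9°).

PF = 0.9708 (lagging, φ = 13.9°)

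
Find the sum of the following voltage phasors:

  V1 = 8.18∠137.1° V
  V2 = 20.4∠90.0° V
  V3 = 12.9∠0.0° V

Step 1 — Convert each phasor to rectangular form:
  V1 = 8.18·(cos(137.1°) + j·sin(137.1°)) = -5.992 + j5.568 V
  V2 = 20.4·(cos(90.0°) + j·sin(90.0°)) = 0 + j20.4 V
  V3 = 12.9·(cos(0.0°) + j·sin(0.0°)) = 12.9 V
Step 2 — Sum components: V_total = 6.908 + j25.97 V.
Step 3 — Convert to polar: |V_total| = 26.87 V, ∠V_total = 75.1°.

V_total = 26.87∠75.1° V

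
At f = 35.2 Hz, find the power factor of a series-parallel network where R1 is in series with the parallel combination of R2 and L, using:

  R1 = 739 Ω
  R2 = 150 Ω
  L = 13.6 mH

Step 1 — Angular frequency: ω = 2π·f = 2π·35.2 = 221.2 rad/s.
Step 2 — Component impedances:
  R1: Z = R = 739 Ω
  R2: Z = R = 150 Ω
  L: Z = jωL = j·221.2·0.0136 = 0 + j3.008 Ω
Step 3 — Parallel branch: R2 || L = 1/(1/R2 + 1/L) = 0.06029 + j3.007 Ω.
Step 4 — Series with R1: Z_total = R1 + (R2 || L) = 739.1 + j3.007 Ω = 739.1∠0.2° Ω.
Step 5 — Power factor: PF = cos(φ) = Re(Z)/|Z| = 739.1/739.1 = 1.
Step 6 — Type: Im(Z) = 3.007 ⇒ lagging (phase φ = 0.2°).

PF = 1 (lagging, φ = 0.2°)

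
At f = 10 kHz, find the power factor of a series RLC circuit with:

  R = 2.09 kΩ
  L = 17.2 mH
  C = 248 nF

Step 1 — Angular frequency: ω = 2π·f = 2π·1e+04 = 6.283e+04 rad/s.
Step 2 — Component impedances:
  R: Z = R = 2090 Ω
  L: Z = jωL = j·6.283e+04·0.0172 = 0 + j1081 Ω
  C: Z = 1/(jωC) = -j/(ω·C) = 0 - j64.18 Ω
Step 3 — Series combination: Z_total = R + L + C = 2090 + j1017 Ω = 2324∠25.9° Ω.
Step 4 — Power factor: PF = cos(φ) = Re(Z)/|Z| = 2090/2324 = 0.8993.
Step 5 — Type: Im(Z) = 1017 ⇒ lagging (phase φ = 25.9°).

PF = 0.8993 (lagging, φ = 25.9°)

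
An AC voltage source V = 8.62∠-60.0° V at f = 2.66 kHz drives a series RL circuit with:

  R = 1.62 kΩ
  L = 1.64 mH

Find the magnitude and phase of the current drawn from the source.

Step 1 — Angular frequency: ω = 2π·f = 2π·2660 = 1.671e+04 rad/s.
Step 2 — Component impedances:
  R: Z = R = 1620 Ω
  L: Z = jωL = j·1.671e+04·0.00164 = 0 + j27.41 Ω
Step 3 — Series combination: Z_total = R + L = 1620 + j27.41 Ω = 1620∠1.0° Ω.
Step 4 — Source phasor: V = 8.62∠-60.0° V = 4.31 - j7.465 V.
Step 5 — Ohm's law: I = V / Z_total = (4.31 - j7.465) / (1620 + j27.41) = 0.002582 - j0.004652 A.
Step 6 — Convert to polar: |I| = 0.00532 A, ∠I = -61.0°.

I = 0.00532∠-61.0° A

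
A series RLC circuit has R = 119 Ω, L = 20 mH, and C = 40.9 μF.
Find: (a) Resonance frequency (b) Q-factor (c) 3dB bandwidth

Step 1 — Resonance condition Im(Z)=0 gives ω₀ = 1/√(LC).
Step 2 — ω₀ = 1/√(0.02·4.09e-05) = 1106 rad/s.
Step 3 — f₀ = ω₀/(2π) = 176 Hz.
Step 4 — Series Q: Q = ω₀L/R = 1106·0.02/119 = 0.1858.
Step 5 — 3dB bandwidth: Δω = ω₀/Q = 5950 rad/s; BW = Δω/(2π) = 947 Hz.

(a) f₀ = 176 Hz  (b) Q = 0.1858  (c) BW = 947 Hz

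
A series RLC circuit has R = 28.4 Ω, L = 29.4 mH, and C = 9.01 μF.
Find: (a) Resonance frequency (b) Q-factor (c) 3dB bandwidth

Step 1 — Resonance condition Im(Z)=0 gives ω₀ = 1/√(LC).
Step 2 — ω₀ = 1/√(0.0294·9.01e-06) = 1943 rad/s.
Step 3 — f₀ = ω₀/(2π) = 309.2 Hz.
Step 4 — Series Q: Q = ω₀L/R = 1943·0.0294/28.4 = 2.011.
Step 5 — 3dB bandwidth: Δω = ω₀/Q = 966 rad/s; BW = Δω/(2π) = 153.7 Hz.

(a) f₀ = 309.2 Hz  (b) Q = 2.011  (c) BW = 153.7 Hz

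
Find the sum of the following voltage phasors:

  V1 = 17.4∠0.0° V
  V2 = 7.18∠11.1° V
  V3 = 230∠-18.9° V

Step 1 — Convert each phasor to rectangular form:
  V1 = 17.4·(cos(0.0°) + j·sin(0.0°)) = 17.4 V
  V2 = 7.18·(cos(11.1°) + j·sin(11.1°)) = 7.046 + j1.382 V
  V3 = 230·(cos(-18.9°) + j·sin(-18.9°)) = 217.6 - j74.5 V
Step 2 — Sum components: V_total = 242 - j73.12 V.
Step 3 — Convert to polar: |V_total| = 252.8 V, ∠V_total = -16.8°.

V_total = 252.8∠-16.8° V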